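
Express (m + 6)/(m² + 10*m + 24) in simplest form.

Factor: m² + 10*m + 24 = (m + 4)·(m + 6)
Cancel the common factor (m + 6).

1/(m + 4)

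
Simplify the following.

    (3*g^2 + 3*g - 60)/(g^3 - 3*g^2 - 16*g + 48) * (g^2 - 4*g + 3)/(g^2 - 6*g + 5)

Factor: 3*g^2 + 3*g - 60 = 3*(g + 5)*(g - 4);  g^3 - 3*g^2 - 16*g + 48 = (g + 4)*(g - 4)*(g - 3);  g^2 - 4*g + 3 = (g - 3)*(g - 1);  g^2 - 6*g + 5 = (g - 1)*(g - 5)
Cancel the common factors (g - 4), (g - 1), (g - 3).

(3*g + 15)/(g^2 - g - 20)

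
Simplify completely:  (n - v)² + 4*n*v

(n + v)²

After expansion: n² + 2*n*v + v² — a perfect-square trinomial.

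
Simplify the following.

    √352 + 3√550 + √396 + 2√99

√352 = 4*√22; 3√550 = 15*√22; √396 = 6*√11; 2√99 = 6*√11

12*√11 + 19*√22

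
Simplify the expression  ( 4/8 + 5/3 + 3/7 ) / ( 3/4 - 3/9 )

218/35

Numerator: 4/8 + 5/3 + 3/7 = 109/42
Denominator: 3/4 - 3/9 = 5/12
Divide: (109/42) · (12/5) = 218/35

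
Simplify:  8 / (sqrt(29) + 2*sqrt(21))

(-8*sqrt(29) + 16*sqrt(21))/55

Multiply numerator and denominator by -sqrt(29) + 2*sqrt(21).
Denominator becomes 55; numerator becomes -8*sqrt(29) + 16*sqrt(21).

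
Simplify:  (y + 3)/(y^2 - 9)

1/(y - 3)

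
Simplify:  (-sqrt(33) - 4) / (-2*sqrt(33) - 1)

(7*sqrt(33) + 62)/131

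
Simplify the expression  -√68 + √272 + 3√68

√68 = 2*√17; √272 = 4*√17; 3√68 = 6*√17
Combine: (-2 + 4 + 6)·√17 = 8*√17

8*√17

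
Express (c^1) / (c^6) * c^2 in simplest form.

Quotient: (c^-5)
Multiply by c^2: add exponents.

c^(-3)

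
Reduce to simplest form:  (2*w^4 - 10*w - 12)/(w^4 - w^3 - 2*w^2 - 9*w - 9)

(2*w - 4)/(w - 3)

Factor: 2*w^4 - 10*w - 12 = 2*(w - 2)*(w + 1)*(w^2 + w + 3);  w^4 - w^3 - 2*w^2 - 9*w - 9 = (w + 1)*(w^2 + w + 3)*(w - 3)
Cancel the common factors (w^2 + w + 3), (w + 1).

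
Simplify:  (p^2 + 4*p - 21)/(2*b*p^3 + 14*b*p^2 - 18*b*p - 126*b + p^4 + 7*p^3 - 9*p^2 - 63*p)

1/(2*b*p + 6*b + p^2 + 3*p)

Factor: p^2 + 4*p - 21 = (p - 3)*(p + 7);  2*b*p^3 + 14*b*p^2 - 18*b*p - 126*b + p^4 + 7*p^3 - 9*p^2 - 63*p = (p - 3)*(p + 3)*(p + 7)*(2*b + p)
Cancel the common factors (p - 3), (p + 7).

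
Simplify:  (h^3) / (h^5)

h^(-2)

Quotient: (h^-2)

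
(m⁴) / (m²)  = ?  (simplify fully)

Quotient: m²

m²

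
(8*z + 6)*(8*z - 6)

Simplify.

64*z^2 - 36

(8*z)^2 - (6)^2 = 64*z^2 - 36.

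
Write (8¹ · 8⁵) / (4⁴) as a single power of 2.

2^10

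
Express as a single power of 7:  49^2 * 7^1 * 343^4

7^17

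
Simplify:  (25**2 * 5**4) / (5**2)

25**2 = 5**4; 5**4 = 5**4; 5**2 = 5**2
Combine exponents: 5**6

5**6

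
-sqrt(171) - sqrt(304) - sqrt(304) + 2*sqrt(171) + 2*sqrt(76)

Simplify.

sqrt(171) = 3*sqrt(19); sqrt(304) = 4*sqrt(19); sqrt(304) = 4*sqrt(19); 2*sqrt(171) = 6*sqrt(19); 2*sqrt(76) = 4*sqrt(19)
Combine: (-3 - 4 - 4 + 6 + 4)·sqrt(19) = -sqrt(19)

-sqrt(19)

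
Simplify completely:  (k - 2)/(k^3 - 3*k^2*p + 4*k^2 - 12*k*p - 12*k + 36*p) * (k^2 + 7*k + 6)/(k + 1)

-1/(-k + 3*p)

Factor: k^3 - 3*k^2*p + 4*k^2 - 12*k*p - 12*k + 36*p = (k + 6)*(k - 3*p)*(k - 2);  k^2 + 7*k + 6 = (k + 6)*(k + 1)
Cancel the common factors (k + 6), (k + 1), (k - 2).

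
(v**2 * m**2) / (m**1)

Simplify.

Quotient: v**2 * m**1

m*v**2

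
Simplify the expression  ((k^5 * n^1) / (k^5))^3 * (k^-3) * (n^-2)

n/k^3

Inside the bracket: n^1
Raise to the power 3: n^3
Multiply by (k^-3) * (n^-2): add exponents.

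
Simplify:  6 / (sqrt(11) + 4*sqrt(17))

(-2*sqrt(11) + 8*sqrt(17))/87

Multiply numerator and denominator by -4*sqrt(17) + sqrt(11).
Denominator becomes -261; numerator becomes -24*sqrt(17) + 6*sqrt(11).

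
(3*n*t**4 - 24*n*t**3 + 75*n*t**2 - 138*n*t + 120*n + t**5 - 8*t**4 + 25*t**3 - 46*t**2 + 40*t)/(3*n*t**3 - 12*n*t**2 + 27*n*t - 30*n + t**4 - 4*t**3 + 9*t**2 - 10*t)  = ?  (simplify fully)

Factor: 3*n*t**4 - 24*n*t**3 + 75*n*t**2 - 138*n*t + 120*n + t**5 - 8*t**4 + 25*t**3 - 46*t**2 + 40*t = (t - 4)*(t**2 - 2*t + 5)*(3*n + t)*(t - 2);  3*n*t**3 - 12*n*t**2 + 27*n*t - 30*n + t**4 - 4*t**3 + 9*t**2 - 10*t = (t - 2)*(3*n + t)*(t**2 - 2*t + 5)
Cancel the common factors (t**2 - 2*t + 5), (t - 2), (3*n + t).

t - 4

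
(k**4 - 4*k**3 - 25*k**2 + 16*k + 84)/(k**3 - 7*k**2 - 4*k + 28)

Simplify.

Factor: k**4 - 4*k**3 - 25*k**2 + 16*k + 84 = (k + 3)*(k - 2)*(k - 7)*(k + 2);  k**3 - 7*k**2 - 4*k + 28 = (k - 7)*(k + 2)*(k - 2)
Cancel the common factors (k - 2), (k - 7), (k + 2).

k + 3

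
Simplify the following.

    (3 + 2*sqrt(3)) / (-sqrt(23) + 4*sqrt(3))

(3*sqrt(23) + 2*sqrt(69) + 12*sqrt(3) + 24)/25

Multiply numerator and denominator by sqrt(23) + 4*sqrt(3).
Denominator becomes 25; numerator becomes 3*sqrt(23) + 2*sqrt(69) + 12*sqrt(3) + 24.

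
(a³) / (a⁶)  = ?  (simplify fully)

Quotient: (a^-3)

a^(-3)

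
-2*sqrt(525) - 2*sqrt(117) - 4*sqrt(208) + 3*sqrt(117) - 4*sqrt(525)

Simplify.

2*sqrt(525) = 10*sqrt(21); 2*sqrt(117) = 6*sqrt(13); 4*sqrt(208) = 16*sqrt(13); 3*sqrt(117) = 9*sqrt(13); 4*sqrt(525) = 20*sqrt(21)

-30*sqrt(21) - 13*sqrt(13)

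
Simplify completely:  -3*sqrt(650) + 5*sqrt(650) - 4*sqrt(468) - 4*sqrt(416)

-24*sqrt(13) - 6*sqrt(26)

3*sqrt(650) = 15*sqrt(26); 5*sqrt(650) = 25*sqrt(26); 4*sqrt(468) = 24*sqrt(13); 4*sqrt(416) = 16*sqrt(26)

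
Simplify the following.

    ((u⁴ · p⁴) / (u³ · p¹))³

p⁹*u³

Inside the bracket: u¹ · p³
Raise to the power 3: u³ · p⁹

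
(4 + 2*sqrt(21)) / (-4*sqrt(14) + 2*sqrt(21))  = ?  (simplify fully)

(-14*sqrt(6) - 21 - 4*sqrt(14) - 2*sqrt(21))/35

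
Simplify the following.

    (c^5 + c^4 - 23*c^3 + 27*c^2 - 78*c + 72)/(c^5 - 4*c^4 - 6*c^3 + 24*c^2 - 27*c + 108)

Factor: c^5 + c^4 - 23*c^3 + 27*c^2 - 78*c + 72 = (c^2 + 3)*(c - 4)*(c + 6)*(c - 1);  c^5 - 4*c^4 - 6*c^3 + 24*c^2 - 27*c + 108 = (c - 3)*(c + 3)*(c - 4)*(c^2 + 3)
Cancel the common factors (c^2 + 3), (c - 4).

(c^2 + 5*c - 6)/(c^2 - 9)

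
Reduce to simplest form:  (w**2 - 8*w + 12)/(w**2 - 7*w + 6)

Factor: w**2 - 8*w + 12 = (w - 6)*(w - 2);  w**2 - 7*w + 6 = (w - 6)*(w - 1)
Cancel the common factor (w - 6).

(w - 2)/(w - 1)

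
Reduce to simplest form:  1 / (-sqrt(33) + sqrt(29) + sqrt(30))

Group as (sqrt(29) + sqrt(30)) - sqrt(33); multiply by (sqrt(29) + sqrt(30)) + sqrt(33), then rationalise the remaining surd.

(-13*sqrt(33) + 16*sqrt(30) + 17*sqrt(29) + 3*sqrt(3190))/1402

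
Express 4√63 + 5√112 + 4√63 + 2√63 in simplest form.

4√63 = 12*√7; 5√112 = 20*√7; 4√63 = 12*√7; 2√63 = 6*√7
Combine: (12 + 20 + 12 + 6)·√7 = 50*√7

50*√7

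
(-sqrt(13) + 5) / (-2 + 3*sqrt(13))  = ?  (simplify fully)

(-29 + 13*sqrt(13))/113

Multiply numerator and denominator by -3*sqrt(13) - 2.
Denominator becomes -113; numerator becomes -13*sqrt(13) + 29.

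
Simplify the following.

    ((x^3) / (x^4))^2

x^(-2)

Inside the bracket: (x^-1)
Raise to the power 2: (x^-2)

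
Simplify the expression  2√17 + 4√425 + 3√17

25*√17

2√17 = 2*√17; 4√425 = 20*√17; 3√17 = 3*√17
Combine: (2 + 20 + 3)·√17 = 25*√17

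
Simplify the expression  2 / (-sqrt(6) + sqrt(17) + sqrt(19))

(-15*sqrt(6) + 2*sqrt(19) + 4*sqrt(17) + sqrt(1938))/98

Group as (sqrt(17) + sqrt(19)) - sqrt(6); multiply by (sqrt(17) + sqrt(19)) + sqrt(6), then rationalise the remaining surd.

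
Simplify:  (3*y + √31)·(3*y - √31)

9*y² - 31

Difference of squares with P = 3*y, Q = √31.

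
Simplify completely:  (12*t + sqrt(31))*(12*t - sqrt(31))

Product of conjugates: (P+Q)(P-Q) = P^2 - Q^2.

144*t^2 - 31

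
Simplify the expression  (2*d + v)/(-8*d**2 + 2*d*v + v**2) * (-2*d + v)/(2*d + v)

1/(4*d + v)

Factor: -8*d**2 + 2*d*v + v**2 = (4*d + v)*(-2*d + v)
Cancel the common factors (-2*d + v), (2*d + v).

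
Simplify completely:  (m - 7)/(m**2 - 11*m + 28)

1/(m - 4)

Factor: m**2 - 11*m + 28 = (m - 4)*(m - 7)
Cancel the common factor (m - 7).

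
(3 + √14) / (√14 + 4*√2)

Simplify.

(-14 - 3*√14 + 12*√2 + 8*√7)/18

Multiply numerator and denominator by -4*√2 + √14.
Denominator becomes -18; numerator becomes -8*√7 - 12*√2 + 3*√14 + 14.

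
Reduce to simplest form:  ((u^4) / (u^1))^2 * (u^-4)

u^2

Inside the bracket: u^3
Raise to the power 2: u^6
Multiply by (u^-4): add exponents.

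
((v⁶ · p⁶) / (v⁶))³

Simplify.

p^18

Inside the bracket: p⁶
Raise to the power 3: p^18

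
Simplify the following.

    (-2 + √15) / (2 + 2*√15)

Multiply numerator and denominator by -2*√15 + 2.
Denominator becomes -56; numerator becomes -34 + 6*√15.

(-3*√15 + 17)/28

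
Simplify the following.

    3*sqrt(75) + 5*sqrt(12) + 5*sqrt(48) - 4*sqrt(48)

29*sqrt(3)

3*sqrt(75) = 15*sqrt(3); 5*sqrt(12) = 10*sqrt(3); 5*sqrt(48) = 20*sqrt(3); 4*sqrt(48) = 16*sqrt(3)
Combine: (15 + 10 + 20 - 16)·sqrt(3) = 29*sqrt(3)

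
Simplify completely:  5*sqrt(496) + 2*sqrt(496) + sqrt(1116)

34*sqrt(31)

5*sqrt(496) = 20*sqrt(31); 2*sqrt(496) = 8*sqrt(31); sqrt(1116) = 6*sqrt(31)
Combine: (20 + 8 + 6)·sqrt(31) = 34*sqrt(31)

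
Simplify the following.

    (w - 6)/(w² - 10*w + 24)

Factor: w² - 10*w + 24 = (w - 6)·(w - 4)
Cancel the common factor (w - 6).

1/(w - 4)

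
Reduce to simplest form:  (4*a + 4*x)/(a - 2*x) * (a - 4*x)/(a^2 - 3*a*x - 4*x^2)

-4/(-a + 2*x)

Factor: 4*a + 4*x = 4*(a + x);  a^2 - 3*a*x - 4*x^2 = (a + x)*(a - 4*x)
Cancel the common factors (a - 4*x), (a + x).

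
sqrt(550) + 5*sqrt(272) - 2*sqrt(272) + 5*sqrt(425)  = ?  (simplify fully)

sqrt(550) = 5*sqrt(22); 5*sqrt(272) = 20*sqrt(17); 2*sqrt(272) = 8*sqrt(17); 5*sqrt(425) = 25*sqrt(17)

5*sqrt(22) + 37*sqrt(17)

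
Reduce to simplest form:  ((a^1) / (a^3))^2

Inside the bracket: (a^-2)
Raise to the power 2: (a^-4)

a^(-4)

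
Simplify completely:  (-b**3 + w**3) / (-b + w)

w**3 - b**3 = (-b + w)(b**2 + b*w + w**2).

b**2 + b*w + w**2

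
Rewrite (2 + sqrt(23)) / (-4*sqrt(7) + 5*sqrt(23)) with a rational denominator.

Multiply numerator and denominator by 4*sqrt(7) + 5*sqrt(23).
Denominator becomes 463; numerator becomes 8*sqrt(7) + 10*sqrt(23) + 4*sqrt(161) + 115.

(8*sqrt(7) + 10*sqrt(23) + 4*sqrt(161) + 115)/463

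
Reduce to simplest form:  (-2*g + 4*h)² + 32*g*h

After expansion: 4*g² + 16*g*h + 16*h² — a perfect-square trinomial.

4*(g + 2*h)²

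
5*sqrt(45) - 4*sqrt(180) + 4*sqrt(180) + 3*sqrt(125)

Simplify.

5*sqrt(45) = 15*sqrt(5); 4*sqrt(180) = 24*sqrt(5); 4*sqrt(180) = 24*sqrt(5); 3*sqrt(125) = 15*sqrt(5)
Combine: (15 - 24 + 24 + 15)·sqrt(5) = 30*sqrt(5)

30*sqrt(5)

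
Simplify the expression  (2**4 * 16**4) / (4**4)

2**12

2**4 = 2**4; 16**4 = 2**16; 4**4 = 2**8
Combine exponents: 2**12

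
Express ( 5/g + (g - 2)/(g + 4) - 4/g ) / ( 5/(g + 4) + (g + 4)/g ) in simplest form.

Numerator: 5/g + (g - 2)/(g + 4) - 4/g = (g^2 - g + 4)/(g^2 + 4*g)
Denominator: 5/(g + 4) + (g + 4)/g = (g^2 + 13*g + 16)/(g^2 + 4*g)
Divide: ((g^2 - g + 4)/(g^2 + 4*g)) · ((g^2 + 4*g)/(g^2 + 13*g + 16)) = (g^2 - g + 4)/(g^2 + 13*g + 16)

(g^2 - g + 4)/(g^2 + 13*g + 16)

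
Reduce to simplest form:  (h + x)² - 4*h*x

(h - x)²

Expand the square and combine the 4*h*x term.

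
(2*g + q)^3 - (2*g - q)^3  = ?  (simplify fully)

Only the odd-power cross terms survive.

2*q*(12*g^2 + q^2)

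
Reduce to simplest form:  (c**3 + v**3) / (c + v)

c**2 - c*v + v**2

Apply the sum-of-cubes factorisation and cancel (c + v).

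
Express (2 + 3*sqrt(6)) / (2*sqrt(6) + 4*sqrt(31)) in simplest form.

Multiply numerator and denominator by -4*sqrt(31) + 2*sqrt(6).
Denominator becomes -472; numerator becomes -12*sqrt(186) - 8*sqrt(31) + 4*sqrt(6) + 36.

(-9 - sqrt(6) + 2*sqrt(31) + 3*sqrt(186))/118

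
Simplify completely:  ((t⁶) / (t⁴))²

Inside the bracket: t²
Raise to the power 2: t⁴

t⁴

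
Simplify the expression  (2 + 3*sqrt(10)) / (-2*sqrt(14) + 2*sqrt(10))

Multiply numerator and denominator by 2*sqrt(10) + 2*sqrt(14).
Denominator becomes -16; numerator becomes 4*sqrt(10) + 4*sqrt(14) + 60 + 12*sqrt(35).

(-3*sqrt(35) - 15 - sqrt(14) - sqrt(10))/4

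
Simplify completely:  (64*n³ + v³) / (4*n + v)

Apply the sum-of-cubes factorisation and cancel (4*n + v).

16*n² - 4*n*v + v²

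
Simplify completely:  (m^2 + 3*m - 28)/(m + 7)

m - 4

Factor: m^2 + 3*m - 28 = (m - 4)*(m + 7)
Cancel the common factor (m + 7).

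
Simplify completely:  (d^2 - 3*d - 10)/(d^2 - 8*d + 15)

Factor: d^2 - 3*d - 10 = (d - 5)*(d + 2);  d^2 - 8*d + 15 = (d - 5)*(d - 3)
Cancel the common factor (d - 5).

(d + 2)/(d - 3)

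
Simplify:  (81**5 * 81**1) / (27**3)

81**5 = 3**20; 81**1 = 3**4; 27**3 = 3**9
Combine exponents: 3**15

3**15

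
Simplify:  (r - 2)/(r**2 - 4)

1/(r + 2)

Factor: r**2 - 4 = (r - 2)*(r + 2)
Cancel the common factor (r - 2).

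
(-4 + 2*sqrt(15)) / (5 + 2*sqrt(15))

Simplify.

Multiply numerator and denominator by -2*sqrt(15) + 5.
Denominator becomes -35; numerator becomes -80 + 18*sqrt(15).

(-18*sqrt(15) + 80)/35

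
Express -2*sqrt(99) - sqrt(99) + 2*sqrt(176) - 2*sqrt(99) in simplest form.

-7*sqrt(11)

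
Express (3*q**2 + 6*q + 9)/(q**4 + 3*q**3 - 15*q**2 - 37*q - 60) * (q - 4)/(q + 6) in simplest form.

Factor: 3*q**2 + 6*q + 9 = 3*(q**2 + 2*q + 3);  q**4 + 3*q**3 - 15*q**2 - 37*q - 60 = (q**2 + 2*q + 3)*(q + 5)*(q - 4)
Cancel the common factors (q**2 + 2*q + 3), (q - 4).

3/(q**2 + 11*q + 30)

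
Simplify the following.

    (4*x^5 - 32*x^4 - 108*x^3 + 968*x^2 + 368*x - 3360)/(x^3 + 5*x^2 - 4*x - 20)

4*x^2 - 52*x + 168

Factor: 4*x^5 - 32*x^4 - 108*x^3 + 968*x^2 + 368*x - 3360 = 4*(x + 2)*(x + 5)*(x - 6)*(x - 7)*(x - 2);  x^3 + 5*x^2 - 4*x - 20 = (x + 5)*(x + 2)*(x - 2)
Cancel the common factors (x + 2), (x - 2), (x + 5).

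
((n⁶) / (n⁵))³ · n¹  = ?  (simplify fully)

n⁴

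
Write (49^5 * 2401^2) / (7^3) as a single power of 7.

49^5 = 7^10; 2401^2 = 7^8; 7^3 = 7^3
Combine exponents: 7^15

7^15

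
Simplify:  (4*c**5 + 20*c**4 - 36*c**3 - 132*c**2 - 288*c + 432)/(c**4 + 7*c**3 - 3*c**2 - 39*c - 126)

Factor: 4*c**5 + 20*c**4 - 36*c**3 - 132*c**2 - 288*c + 432 = 4*(c - 1)*(c**2 + 3*c + 6)*(c - 3)*(c + 6);  c**4 + 7*c**3 - 3*c**2 - 39*c - 126 = (c**2 + 3*c + 6)*(c + 7)*(c - 3)
Cancel the common factors (c**2 + 3*c + 6), (c - 3).

(4*c**2 + 20*c - 24)/(c + 7)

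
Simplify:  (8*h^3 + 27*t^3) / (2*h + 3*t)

4*h^2 - 6*h*t + 9*t^2

Apply the sum-of-cubes factorisation and cancel (2*h + 3*t).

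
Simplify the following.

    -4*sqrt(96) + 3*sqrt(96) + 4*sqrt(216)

4*sqrt(96) = 16*sqrt(6); 3*sqrt(96) = 12*sqrt(6); 4*sqrt(216) = 24*sqrt(6)
Combine: (-16 + 12 + 24)·sqrt(6) = 20*sqrt(6)

20*sqrt(6)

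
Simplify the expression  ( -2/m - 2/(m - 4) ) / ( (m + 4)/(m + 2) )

Numerator: -2/m - 2/(m - 4) = (-4*m + 8)/(m^2 - 4*m)
Denominator: (m + 4)/(m + 2) = (m + 4)/(m + 2)
Divide: ((-4*m + 8)/(m^2 - 4*m)) · ((m + 2)/(m + 4)) = (-4*m^2 + 16)/(m^3 - 16*m)

(-4*m^2 + 16)/(m^3 - 16*m)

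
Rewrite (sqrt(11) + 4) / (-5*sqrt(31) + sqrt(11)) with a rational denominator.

(-20*sqrt(31) - 5*sqrt(341) - 4*sqrt(11) - 11)/764

Multiply numerator and denominator by sqrt(11) + 5*sqrt(31).
Denominator becomes -764; numerator becomes 11 + 4*sqrt(11) + 5*sqrt(341) + 20*sqrt(31).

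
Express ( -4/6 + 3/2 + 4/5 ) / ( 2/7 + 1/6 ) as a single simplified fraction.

Numerator: -4/6 + 3/2 + 4/5 = 49/30
Denominator: 2/7 + 1/6 = 19/42
Divide: (49/30) · (42/19) = 343/95

343/95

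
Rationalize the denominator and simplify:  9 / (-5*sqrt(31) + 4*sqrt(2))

Multiply numerator and denominator by 4*sqrt(2) + 5*sqrt(31).
Denominator becomes -743; numerator becomes 36*sqrt(2) + 45*sqrt(31).

(-45*sqrt(31) - 36*sqrt(2))/743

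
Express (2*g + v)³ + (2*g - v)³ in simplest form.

Binomially expand both and collect terms in (2*g), v.

16*g³ + 12*g*v²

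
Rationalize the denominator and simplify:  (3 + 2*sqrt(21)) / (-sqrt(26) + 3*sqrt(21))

Multiply numerator and denominator by sqrt(26) + 3*sqrt(21).
Denominator becomes 163; numerator becomes 3*sqrt(26) + 9*sqrt(21) + 2*sqrt(546) + 126.

(3*sqrt(26) + 9*sqrt(21) + 2*sqrt(546) + 126)/163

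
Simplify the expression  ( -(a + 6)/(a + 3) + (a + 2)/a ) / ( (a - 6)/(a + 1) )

(-a - 1)/(a**2 + 3*a)

Numerator: -(a + 6)/(a + 3) + (a + 2)/a = (-a + 6)/(a**2 + 3*a)
Denominator: (a - 6)/(a + 1) = (a - 6)/(a + 1)
Divide: ((-a + 6)/(a**2 + 3*a)) · ((a + 1)/(a - 6)) = (-a - 1)/(a**2 + 3*a)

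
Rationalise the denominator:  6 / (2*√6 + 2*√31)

Multiply numerator and denominator by -2*√6 + 2*√31.
Denominator becomes 100; numerator becomes -12*√6 + 12*√31.

(-3*√6 + 3*√31)/25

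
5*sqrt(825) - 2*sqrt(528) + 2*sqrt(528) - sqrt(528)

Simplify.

21*sqrt(33)

5*sqrt(825) = 25*sqrt(33); 2*sqrt(528) = 8*sqrt(33); 2*sqrt(528) = 8*sqrt(33); sqrt(528) = 4*sqrt(33)
Combine: (25 - 8 + 8 - 4)·sqrt(33) = 21*sqrt(33)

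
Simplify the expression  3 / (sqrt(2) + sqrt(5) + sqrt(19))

Group as (sqrt(2) + sqrt(5)) + sqrt(19); multiply by (sqrt(2) + sqrt(5)) - sqrt(19), then rationalise the remaining surd.

(-24*sqrt(5) - 33*sqrt(2) + 3*sqrt(190) + 18*sqrt(19))/52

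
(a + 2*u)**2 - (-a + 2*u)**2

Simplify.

8*a*u

Write as f((2*u),a) - f((2*u),-a) and expand.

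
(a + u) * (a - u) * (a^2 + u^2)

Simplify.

Telescope via difference of squares: (a+u)(a-u) = a^2 - u^2, then repeat with the next factor.

a^4 - u^4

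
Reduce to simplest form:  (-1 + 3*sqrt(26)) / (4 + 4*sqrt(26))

Multiply numerator and denominator by -4*sqrt(26) + 4.
Denominator becomes -400; numerator becomes -316 + 16*sqrt(26).

(-4*sqrt(26) + 79)/100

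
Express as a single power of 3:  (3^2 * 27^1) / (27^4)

3^2 = 3^2; 27^1 = 3^3; 27^4 = 3^12
Combine exponents: 3^(-7)

3^(-7)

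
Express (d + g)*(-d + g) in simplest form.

-d^2 + g^2

(g)^2 - (d)^2 = -d^2 + g^2.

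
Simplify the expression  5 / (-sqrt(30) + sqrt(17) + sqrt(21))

Group as (sqrt(17) + sqrt(21)) - sqrt(30); multiply by (sqrt(17) + sqrt(21)) + sqrt(30), then rationalise the remaining surd.

(-20*sqrt(30) + 65*sqrt(21) + 85*sqrt(17) + 15*sqrt(1190))/682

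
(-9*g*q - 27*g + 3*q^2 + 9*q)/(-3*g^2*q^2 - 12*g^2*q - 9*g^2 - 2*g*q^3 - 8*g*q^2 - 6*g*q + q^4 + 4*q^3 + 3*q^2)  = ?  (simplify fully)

Factor: -9*g*q - 27*g + 3*q^2 + 9*q = 3*(-3*g + q)*(q + 3);  -3*g^2*q^2 - 12*g^2*q - 9*g^2 - 2*g*q^3 - 8*g*q^2 - 6*g*q + q^4 + 4*q^3 + 3*q^2 = (-3*g + q)*(g + q)*(q + 1)*(q + 3)
Cancel the common factors (q + 3), (-3*g + q).

3/(g*q + g + q^2 + q)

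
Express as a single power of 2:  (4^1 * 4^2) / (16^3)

4^1 = 2^2; 4^2 = 2^4; 16^3 = 2^12
Combine exponents: 2^(-6)

2^(-6)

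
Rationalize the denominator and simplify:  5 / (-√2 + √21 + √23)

Group as (√21 + √23) - √2; multiply by (√21 + √23) + √2, then rationalise the remaining surd.

(-105*√2 + 10*√21 + 5*√966)/84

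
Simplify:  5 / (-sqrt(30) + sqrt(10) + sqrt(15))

(sqrt(30) + 5*sqrt(15) + 7*sqrt(10) + 12*sqrt(5))/23

Group as (sqrt(10) + sqrt(15)) - sqrt(30); multiply by (sqrt(10) + sqrt(15)) + sqrt(30), then rationalise the remaining surd.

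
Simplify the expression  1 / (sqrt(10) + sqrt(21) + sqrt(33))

Group as (sqrt(21) + sqrt(33)) + sqrt(10); multiply by (sqrt(21) + sqrt(33)) - sqrt(10), then rationalise the remaining surd.

(-3*sqrt(770) - sqrt(33) + 11*sqrt(21) + 22*sqrt(10))/418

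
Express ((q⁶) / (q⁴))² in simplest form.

Inside the bracket: q²
Raise to the power 2: q⁴

q⁴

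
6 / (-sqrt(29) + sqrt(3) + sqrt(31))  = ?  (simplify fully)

(-30*sqrt(29) + 6*sqrt(31) + 342*sqrt(3) + 12*sqrt(2697))/347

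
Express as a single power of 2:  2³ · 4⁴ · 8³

2³ = 2^3; 4⁴ = 2^8; 8³ = 2^9
Combine exponents: 2^20

2^20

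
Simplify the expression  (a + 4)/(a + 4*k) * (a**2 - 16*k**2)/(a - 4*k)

a + 4

Factor: a**2 - 16*k**2 = (a + 4*k)*(a - 4*k)
Cancel the common factors (a + 4*k), (a - 4*k).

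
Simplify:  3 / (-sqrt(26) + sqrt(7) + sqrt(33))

Group as (sqrt(7) + sqrt(33)) - sqrt(26); multiply by (sqrt(7) + sqrt(33)) + sqrt(26), then rationalise the remaining surd.

(-21*sqrt(26) + 78*sqrt(7) + 3*sqrt(6006))/364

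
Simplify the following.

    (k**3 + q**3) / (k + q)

k**3 + q**3 = (k + q)(k**2 - k*q + q**2).

k**2 - k*q + q**2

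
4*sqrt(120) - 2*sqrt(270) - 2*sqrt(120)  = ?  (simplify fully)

-2*sqrt(30)

4*sqrt(120) = 8*sqrt(30); 2*sqrt(270) = 6*sqrt(30); 2*sqrt(120) = 4*sqrt(30)
Combine: (8 - 6 - 4)·sqrt(30) = -2*sqrt(30)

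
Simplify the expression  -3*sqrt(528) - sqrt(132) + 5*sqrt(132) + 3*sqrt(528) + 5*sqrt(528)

28*sqrt(33)

3*sqrt(528) = 12*sqrt(33); sqrt(132) = 2*sqrt(33); 5*sqrt(132) = 10*sqrt(33); 3*sqrt(528) = 12*sqrt(33); 5*sqrt(528) = 20*sqrt(33)
Combine: (-12 - 2 + 10 + 12 + 20)·sqrt(33) = 28*sqrt(33)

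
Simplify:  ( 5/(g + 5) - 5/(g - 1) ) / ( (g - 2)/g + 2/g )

Numerator: 5/(g + 5) - 5/(g - 1) = -30/(g^2 + 4*g - 5)
Denominator: (g - 2)/g + 2/g = 1
Divide: (-30/(g^2 + 4*g - 5)) · (1) = -30/(g^2 + 4*g - 5)

-30/(g^2 + 4*g - 5)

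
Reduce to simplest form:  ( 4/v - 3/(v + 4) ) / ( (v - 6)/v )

(v + 16)/(v^2 - 2*v - 24)

Numerator: 4/v - 3/(v + 4) = (v + 16)/(v^2 + 4*v)
Denominator: (v - 6)/v = (v - 6)/v
Divide: ((v + 16)/(v^2 + 4*v)) · (v/(v - 6)) = (v + 16)/(v^2 - 2*v - 24)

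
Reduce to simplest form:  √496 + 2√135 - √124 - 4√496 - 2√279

-20*√31 + 6*√15

√496 = 4*√31; 2√135 = 6*√15; √124 = 2*√31; 4√496 = 16*√31; 2√279 = 6*√31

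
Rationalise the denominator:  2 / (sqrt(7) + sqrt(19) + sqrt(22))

Group as (sqrt(7) + sqrt(19)) + sqrt(22); multiply by (sqrt(7) + sqrt(19)) - sqrt(22), then rationalise the remaining surd.

(-sqrt(2926) + 2*sqrt(22) + 5*sqrt(19) + 17*sqrt(7))/129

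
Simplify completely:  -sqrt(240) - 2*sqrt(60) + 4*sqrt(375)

12*sqrt(15)

sqrt(240) = 4*sqrt(15); 2*sqrt(60) = 4*sqrt(15); 4*sqrt(375) = 20*sqrt(15)
Combine: (-4 - 4 + 20)·sqrt(15) = 12*sqrt(15)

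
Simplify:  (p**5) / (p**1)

Quotient: p**4

p**4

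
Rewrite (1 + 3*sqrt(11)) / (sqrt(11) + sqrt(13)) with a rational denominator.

Multiply numerator and denominator by -sqrt(13) + sqrt(11).
Denominator becomes -2; numerator becomes -3*sqrt(143) - sqrt(13) + sqrt(11) + 33.

(-33 - sqrt(11) + sqrt(13) + 3*sqrt(143))/2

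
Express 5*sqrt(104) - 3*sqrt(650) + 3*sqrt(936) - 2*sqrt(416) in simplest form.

5*sqrt(104) = 10*sqrt(26); 3*sqrt(650) = 15*sqrt(26); 3*sqrt(936) = 18*sqrt(26); 2*sqrt(416) = 8*sqrt(26)
Combine: (10 - 15 + 18 - 8)·sqrt(26) = 5*sqrt(26)

5*sqrt(26)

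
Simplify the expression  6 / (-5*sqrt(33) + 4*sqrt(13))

Multiply numerator and denominator by 4*sqrt(13) + 5*sqrt(33).
Denominator becomes -617; numerator becomes 24*sqrt(13) + 30*sqrt(33).

(-30*sqrt(33) - 24*sqrt(13))/617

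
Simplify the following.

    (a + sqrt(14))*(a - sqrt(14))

a**2 - 14

(a)**2 - (sqrt(14))**2 = a**2 - 14.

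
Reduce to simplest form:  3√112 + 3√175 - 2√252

3√112 = 12*√7; 3√175 = 15*√7; 2√252 = 12*√7
Combine: (12 + 15 - 12)·√7 = 15*√7

15*√7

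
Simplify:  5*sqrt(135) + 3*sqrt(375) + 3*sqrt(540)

48*sqrt(15)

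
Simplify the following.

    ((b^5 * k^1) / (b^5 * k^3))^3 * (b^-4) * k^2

Inside the bracket: (k^-2)
Raise to the power 3: (k^-6)
Multiply by (b^-4) * k^2: add exponents.

1/(b^4*k^4)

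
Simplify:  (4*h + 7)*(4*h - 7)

16*h^2 - 49

(4*h)^2 - (7)^2 = 16*h^2 - 49.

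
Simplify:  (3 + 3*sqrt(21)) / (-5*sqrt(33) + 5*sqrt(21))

Multiply numerator and denominator by 5*sqrt(21) + 5*sqrt(33).
Denominator becomes -300; numerator becomes 15*sqrt(21) + 15*sqrt(33) + 315 + 45*sqrt(77).

(-3*sqrt(77) - 21 - sqrt(33) - sqrt(21))/20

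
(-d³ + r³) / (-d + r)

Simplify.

d² + d*r + r²

Apply the difference-of-cubes factorisation and cancel (-d + r).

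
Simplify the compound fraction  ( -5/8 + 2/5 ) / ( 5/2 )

Numerator: -5/8 + 2/5 = -9/40
Denominator: 5/2 = 5/2
Divide: (-9/40) · (2/5) = -9/100

-9/100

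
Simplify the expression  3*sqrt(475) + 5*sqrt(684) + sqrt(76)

47*sqrt(19)

3*sqrt(475) = 15*sqrt(19); 5*sqrt(684) = 30*sqrt(19); sqrt(76) = 2*sqrt(19)
Combine: (15 + 30 + 2)·sqrt(19) = 47*sqrt(19)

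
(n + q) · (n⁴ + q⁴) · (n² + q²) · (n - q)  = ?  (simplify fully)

Telescope via difference of squares: (n+q)(n-q) = n² - q², then repeat with the next factor.

n⁸ - q⁸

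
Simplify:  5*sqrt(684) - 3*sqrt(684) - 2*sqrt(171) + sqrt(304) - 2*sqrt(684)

5*sqrt(684) = 30*sqrt(19); 3*sqrt(684) = 18*sqrt(19); 2*sqrt(171) = 6*sqrt(19); sqrt(304) = 4*sqrt(19); 2*sqrt(684) = 12*sqrt(19)
Combine: (30 - 18 - 6 + 4 - 12)·sqrt(19) = -2*sqrt(19)

-2*sqrt(19)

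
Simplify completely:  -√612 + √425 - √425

-6*√17

√612 = 6*√17; √425 = 5*√17; √425 = 5*√17
Combine: (-6 + 5 - 5)·√17 = -6*√17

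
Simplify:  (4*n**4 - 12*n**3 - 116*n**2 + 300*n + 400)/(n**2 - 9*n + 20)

Factor: 4*n**4 - 12*n**3 - 116*n**2 + 300*n + 400 = 4*(n - 5)*(n + 1)*(n + 5)*(n - 4);  n**2 - 9*n + 20 = (n - 4)*(n - 5)
Cancel the common factors (n - 5), (n - 4).

4*n**2 + 24*n + 20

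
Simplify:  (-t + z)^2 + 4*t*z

(t + z)^2

Expand the square and combine the 4*t*z term.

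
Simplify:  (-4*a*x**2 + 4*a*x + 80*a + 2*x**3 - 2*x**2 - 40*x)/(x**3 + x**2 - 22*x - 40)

(-4*a + 2*x)/(x + 2)

Factor: -4*a*x**2 + 4*a*x + 80*a + 2*x**3 - 2*x**2 - 40*x = 2*(x - 5)*(-2*a + x)*(x + 4);  x**3 + x**2 - 22*x - 40 = (x + 2)*(x + 4)*(x - 5)
Cancel the common factors (x - 5), (x + 4).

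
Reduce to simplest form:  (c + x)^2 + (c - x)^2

2*c^2 + 2*x^2

Only the even-power cross terms survive.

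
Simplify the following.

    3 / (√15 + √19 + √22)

(-√6270 + 6*√22 + 9*√19 + 13*√15)/166

Group as (√15 + √19) + √22; multiply by (√15 + √19) - √22, then rationalise the remaining surd.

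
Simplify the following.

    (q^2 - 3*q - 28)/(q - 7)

Factor: q^2 - 3*q - 28 = (q - 7)*(q + 4)
Cancel the common factor (q - 7).

q + 4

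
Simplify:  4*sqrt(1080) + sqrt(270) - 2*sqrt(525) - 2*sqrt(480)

4*sqrt(1080) = 24*sqrt(30); sqrt(270) = 3*sqrt(30); 2*sqrt(525) = 10*sqrt(21); 2*sqrt(480) = 8*sqrt(30)

-10*sqrt(21) + 19*sqrt(30)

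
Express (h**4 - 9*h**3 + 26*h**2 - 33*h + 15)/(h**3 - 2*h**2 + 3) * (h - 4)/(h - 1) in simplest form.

(h**2 - 9*h + 20)/(h + 1)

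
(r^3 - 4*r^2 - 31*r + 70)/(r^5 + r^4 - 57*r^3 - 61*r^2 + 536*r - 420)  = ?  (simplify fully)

Factor: r^3 - 4*r^2 - 31*r + 70 = (r - 2)*(r + 5)*(r - 7);  r^5 + r^4 - 57*r^3 - 61*r^2 + 536*r - 420 = (r + 6)*(r - 7)*(r + 5)*(r - 1)*(r - 2)
Cancel the common factors (r - 7), (r + 5), (r - 2).

1/(r^2 + 5*r - 6)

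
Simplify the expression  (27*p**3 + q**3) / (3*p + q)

9*p**2 - 3*p*q + q**2

Factor as (a+b)(a**2-ab+b**2) with a=(3*p), b=q.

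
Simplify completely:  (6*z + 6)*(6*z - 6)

Difference of squares with P = 6*z, Q = 6.

36*z^2 - 36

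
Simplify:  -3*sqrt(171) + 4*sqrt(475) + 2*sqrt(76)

15*sqrt(19)

3*sqrt(171) = 9*sqrt(19); 4*sqrt(475) = 20*sqrt(19); 2*sqrt(76) = 4*sqrt(19)
Combine: (-9 + 20 + 4)·sqrt(19) = 15*sqrt(19)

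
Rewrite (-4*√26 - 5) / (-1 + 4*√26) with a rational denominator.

(-421 - 24*√26)/415

Multiply numerator and denominator by -4*√26 - 1.
Denominator becomes -415; numerator becomes 24*√26 + 421.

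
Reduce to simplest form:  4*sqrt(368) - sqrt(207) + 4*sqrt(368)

4*sqrt(368) = 16*sqrt(23); sqrt(207) = 3*sqrt(23); 4*sqrt(368) = 16*sqrt(23)
Combine: (16 - 3 + 16)·sqrt(23) = 29*sqrt(23)

29*sqrt(23)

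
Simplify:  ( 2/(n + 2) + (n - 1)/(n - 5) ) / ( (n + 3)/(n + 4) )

Numerator: 2/(n + 2) + (n - 1)/(n - 5) = (n² + 3*n - 12)/(n² - 3*n - 10)
Denominator: (n + 3)/(n + 4) = (n + 3)/(n + 4)
Divide: ((n² + 3*n - 12)/(n² - 3*n - 10)) · ((n + 4)/(n + 3)) = (n³ + 7*n² - 48)/(n³ - 19*n - 30)

(n³ + 7*n² - 48)/(n³ - 19*n - 30)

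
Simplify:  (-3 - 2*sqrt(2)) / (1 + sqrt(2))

-sqrt(2) - 1

Multiply numerator and denominator by -sqrt(2) + 1.
Denominator becomes -1; numerator becomes 1 + sqrt(2).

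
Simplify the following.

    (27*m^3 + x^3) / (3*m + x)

x^3 + (3*m)^3 = (3*m + x)(9*m^2 - 3*m*x + x^2).

9*m^2 - 3*m*x + x^2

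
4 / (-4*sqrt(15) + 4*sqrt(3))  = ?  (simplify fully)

Multiply numerator and denominator by 4*sqrt(3) + 4*sqrt(15).
Denominator becomes -192; numerator becomes 16*sqrt(3) + 16*sqrt(15).

(-sqrt(15) - sqrt(3))/12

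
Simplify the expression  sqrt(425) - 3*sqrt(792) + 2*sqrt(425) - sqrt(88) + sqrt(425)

-20*sqrt(22) + 20*sqrt(17)

sqrt(425) = 5*sqrt(17); 3*sqrt(792) = 18*sqrt(22); 2*sqrt(425) = 10*sqrt(17); sqrt(88) = 2*sqrt(22); sqrt(425) = 5*sqrt(17)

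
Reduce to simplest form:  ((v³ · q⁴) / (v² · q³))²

q²*v²

Inside the bracket: v¹ · q¹
Raise to the power 2: v² · q²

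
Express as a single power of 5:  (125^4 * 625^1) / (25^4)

5^8

125^4 = 5^12; 625^1 = 5^4; 25^4 = 5^8
Combine exponents: 5^8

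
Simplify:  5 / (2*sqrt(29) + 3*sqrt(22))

Multiply numerator and denominator by -3*sqrt(22) + 2*sqrt(29).
Denominator becomes -82; numerator becomes -15*sqrt(22) + 10*sqrt(29).

(-10*sqrt(29) + 15*sqrt(22))/82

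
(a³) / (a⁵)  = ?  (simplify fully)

a^(-2)

Quotient: (a^-2)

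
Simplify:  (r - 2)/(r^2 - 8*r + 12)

1/(r - 6)

Factor: r^2 - 8*r + 12 = (r - 6)*(r - 2)
Cancel the common factor (r - 2).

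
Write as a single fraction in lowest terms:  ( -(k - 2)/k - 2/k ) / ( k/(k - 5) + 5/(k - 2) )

(-k**2 + 7*k - 10)/(k**2 + 3*k - 25)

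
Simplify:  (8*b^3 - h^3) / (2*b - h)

Factor as (a-b)(a^2+ab+b^2) with a=(2*b), b=h.

4*b^2 + 2*b*h + h^2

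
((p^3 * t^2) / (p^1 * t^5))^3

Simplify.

p^6/t^9

Inside the bracket: p^2 * (t^-3)
Raise to the power 3: p^6 * (t^-9)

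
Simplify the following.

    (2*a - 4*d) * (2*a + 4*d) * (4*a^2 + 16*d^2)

((2*a)+(4*d))((2*a)-(4*d)) = 4*a^2 - 16*d^2; continue pairing.

16*a^4 - 256*d^4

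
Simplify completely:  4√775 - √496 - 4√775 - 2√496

-12*√31

4√775 = 20*√31; √496 = 4*√31; 4√775 = 20*√31; 2√496 = 8*√31
Combine: (20 - 4 - 20 - 8)·√31 = -12*√31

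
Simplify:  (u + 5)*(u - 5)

(u)^2 - (5)^2 = u^2 - 25.

u^2 - 25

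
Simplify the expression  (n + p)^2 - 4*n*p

(n - p)^2

After expansion: n^2 - 2*n*p + p^2 — a perfect-square trinomial.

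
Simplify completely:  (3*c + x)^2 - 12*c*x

Expand the square and combine the 12*c*x term.

(3*c - x)^2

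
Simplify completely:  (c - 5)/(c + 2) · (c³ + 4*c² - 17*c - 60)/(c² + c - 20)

Factor: c³ + 4*c² - 17*c - 60 = (c - 4)·(c + 3)·(c + 5);  c² + c - 20 = (c - 4)·(c + 5)
Cancel the common factors (c + 5), (c - 4).

(c² - 2*c - 15)/(c + 2)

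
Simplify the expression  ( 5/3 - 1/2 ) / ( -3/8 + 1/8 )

Numerator: 5/3 - 1/2 = 7/6
Denominator: -3/8 + 1/8 = -1/4
Divide: (7/6) · (-4) = -14/3

-14/3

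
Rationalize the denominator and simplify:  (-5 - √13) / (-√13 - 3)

(-1 + √13)/2

Multiply numerator and denominator by -3 + √13.
Denominator becomes -4; numerator becomes -2*√13 + 2.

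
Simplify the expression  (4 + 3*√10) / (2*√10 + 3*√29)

Multiply numerator and denominator by -3*√29 + 2*√10.
Denominator becomes -221; numerator becomes -9*√290 - 12*√29 + 8*√10 + 60.

(-60 - 8*√10 + 12*√29 + 9*√290)/221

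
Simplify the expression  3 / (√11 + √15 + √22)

(-33*√30 + 6*√22 + 27*√15 + 39*√11)/322

Group as (√11 + √15) + √22; multiply by (√11 + √15) - √22, then rationalise the remaining surd.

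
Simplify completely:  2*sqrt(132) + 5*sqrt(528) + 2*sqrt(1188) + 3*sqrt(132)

42*sqrt(33)

2*sqrt(132) = 4*sqrt(33); 5*sqrt(528) = 20*sqrt(33); 2*sqrt(1188) = 12*sqrt(33); 3*sqrt(132) = 6*sqrt(33)
Combine: (4 + 20 + 12 + 6)·sqrt(33) = 42*sqrt(33)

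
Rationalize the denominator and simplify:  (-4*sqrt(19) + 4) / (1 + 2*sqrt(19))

(-52 + 4*sqrt(19))/25

Multiply numerator and denominator by -2*sqrt(19) + 1.
Denominator becomes -75; numerator becomes -12*sqrt(19) + 156.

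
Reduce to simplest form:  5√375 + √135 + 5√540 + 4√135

70*√15

5√375 = 25*√15; √135 = 3*√15; 5√540 = 30*√15; 4√135 = 12*√15
Combine: (25 + 3 + 30 + 12)·√15 = 70*√15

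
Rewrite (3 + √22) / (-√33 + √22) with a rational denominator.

(-11*√6 - 22 - 3*√33 - 3*√22)/11

Multiply numerator and denominator by √22 + √33.
Denominator becomes -11; numerator becomes 3*√22 + 3*√33 + 22 + 11*√6.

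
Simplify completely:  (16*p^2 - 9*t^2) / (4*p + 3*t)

Difference of squares: factor out (4*p + 3*t).

4*p - 3*t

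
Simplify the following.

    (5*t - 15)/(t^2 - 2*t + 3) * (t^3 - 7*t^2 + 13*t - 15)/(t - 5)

Factor: 5*t - 15 = 5*(t - 3);  t^3 - 7*t^2 + 13*t - 15 = (t - 5)*(t^2 - 2*t + 3)
Cancel the common factors (t^2 - 2*t + 3), (t - 5).

5*t - 15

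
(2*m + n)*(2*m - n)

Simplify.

4*m^2 - n^2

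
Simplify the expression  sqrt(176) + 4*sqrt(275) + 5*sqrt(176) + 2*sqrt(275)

54*sqrt(11)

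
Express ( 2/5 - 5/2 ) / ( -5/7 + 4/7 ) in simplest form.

Numerator: 2/5 - 5/2 = -21/10
Denominator: -5/7 + 4/7 = -1/7
Divide: (-21/10) · (-7) = 147/10

147/10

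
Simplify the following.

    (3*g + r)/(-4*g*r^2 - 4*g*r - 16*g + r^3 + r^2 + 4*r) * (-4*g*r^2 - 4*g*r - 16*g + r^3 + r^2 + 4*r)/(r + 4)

(3*g + r)/(r + 4)

Factor: -4*g*r^2 - 4*g*r - 16*g + r^3 + r^2 + 4*r = (-4*g + r)*(r^2 + r + 4);  -4*g*r^2 - 4*g*r - 16*g + r^3 + r^2 + 4*r = (-4*g + r)*(r^2 + r + 4)
Cancel the common factors (r^2 + r + 4), (-4*g + r).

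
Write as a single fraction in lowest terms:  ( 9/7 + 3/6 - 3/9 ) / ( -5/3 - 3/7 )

-61/88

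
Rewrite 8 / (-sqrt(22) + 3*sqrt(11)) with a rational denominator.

(8*sqrt(22) + 24*sqrt(11))/77

Multiply numerator and denominator by sqrt(22) + 3*sqrt(11).
Denominator becomes 77; numerator becomes 8*sqrt(22) + 24*sqrt(11).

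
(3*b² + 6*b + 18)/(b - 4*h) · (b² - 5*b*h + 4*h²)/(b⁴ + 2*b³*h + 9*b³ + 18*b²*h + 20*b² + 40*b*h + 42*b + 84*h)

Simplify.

Factor: 3*b² + 6*b + 18 = 3·(b² + 2*b + 6);  b² - 5*b*h + 4*h² = (b - h)·(b - 4*h);  b⁴ + 2*b³*h + 9*b³ + 18*b²*h + 20*b² + 40*b*h + 42*b + 84*h = (b + 2*h)·(b² + 2*b + 6)·(b + 7)
Cancel the common factors (b² + 2*b + 6), (b - 4*h).

(3*b - 3*h)/(b² + 2*b*h + 7*b + 14*h)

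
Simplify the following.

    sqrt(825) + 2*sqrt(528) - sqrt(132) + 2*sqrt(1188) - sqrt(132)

21*sqrt(33)

sqrt(825) = 5*sqrt(33); 2*sqrt(528) = 8*sqrt(33); sqrt(132) = 2*sqrt(33); 2*sqrt(1188) = 12*sqrt(33); sqrt(132) = 2*sqrt(33)
Combine: (5 + 8 - 2 + 12 - 2)·sqrt(33) = 21*sqrt(33)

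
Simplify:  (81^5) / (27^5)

81^5 = 3^20; 27^5 = 3^15
Combine exponents: 3^5

3^5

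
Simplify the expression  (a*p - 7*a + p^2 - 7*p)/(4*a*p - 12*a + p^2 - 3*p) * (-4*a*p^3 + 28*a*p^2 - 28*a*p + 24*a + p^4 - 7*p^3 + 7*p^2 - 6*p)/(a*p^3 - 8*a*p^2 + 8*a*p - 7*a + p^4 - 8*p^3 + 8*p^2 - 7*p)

Factor: a*p - 7*a + p^2 - 7*p = (a + p)*(p - 7);  4*a*p - 12*a + p^2 - 3*p = (4*a + p)*(p - 3);  -4*a*p^3 + 28*a*p^2 - 28*a*p + 24*a + p^4 - 7*p^3 + 7*p^2 - 6*p = (-4*a + p)*(p - 6)*(p^2 - p + 1);  a*p^3 - 8*a*p^2 + 8*a*p - 7*a + p^4 - 8*p^3 + 8*p^2 - 7*p = (p - 7)*(a + p)*(p^2 - p + 1)
Cancel the common factors (p^2 - p + 1), (p - 7), (a + p).

(-4*a*p + 24*a + p^2 - 6*p)/(4*a*p - 12*a + p^2 - 3*p)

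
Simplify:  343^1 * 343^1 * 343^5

343^1 = 7^3; 343^1 = 7^3; 343^5 = 7^15
Combine exponents: 7^21

7^21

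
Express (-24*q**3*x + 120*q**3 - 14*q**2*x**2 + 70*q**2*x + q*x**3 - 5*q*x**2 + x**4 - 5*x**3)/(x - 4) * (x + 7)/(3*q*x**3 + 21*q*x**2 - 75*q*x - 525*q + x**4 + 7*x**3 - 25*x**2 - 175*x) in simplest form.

(-8*q**2 - 2*q*x + x**2)/(x**2 + x - 20)

Factor: -24*q**3*x + 120*q**3 - 14*q**2*x**2 + 70*q**2*x + q*x**3 - 5*q*x**2 + x**4 - 5*x**3 = (2*q + x)*(-4*q + x)*(x - 5)*(3*q + x);  3*q*x**3 + 21*q*x**2 - 75*q*x - 525*q + x**4 + 7*x**3 - 25*x**2 - 175*x = (3*q + x)*(x + 7)*(x - 5)*(x + 5)
Cancel the common factors (3*q + x), (x + 7), (x - 5).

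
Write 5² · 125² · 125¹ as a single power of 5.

5^11

5² = 5^2; 125² = 5^6; 125¹ = 5^3
Combine exponents: 5^11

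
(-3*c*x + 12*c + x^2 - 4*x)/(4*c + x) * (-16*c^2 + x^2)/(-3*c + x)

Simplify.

-4*c*x + 16*c + x^2 - 4*x

Factor: -3*c*x + 12*c + x^2 - 4*x = (x - 4)*(-3*c + x);  -16*c^2 + x^2 = (4*c + x)*(-4*c + x)
Cancel the common factors (4*c + x), (-3*c + x).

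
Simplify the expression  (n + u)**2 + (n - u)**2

2*n**2 + 2*u**2

Only the even-power cross terms survive.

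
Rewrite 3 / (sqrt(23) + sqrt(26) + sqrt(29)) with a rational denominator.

Group as (sqrt(26) + sqrt(29)) + sqrt(23); multiply by (sqrt(26) + sqrt(29)) - sqrt(23), then rationalise the remaining surd.

(-sqrt(17342) + 10*sqrt(29) + 13*sqrt(26) + 16*sqrt(23))/332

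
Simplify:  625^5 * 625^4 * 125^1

625^5 = 5^20; 625^4 = 5^16; 125^1 = 5^3
Combine exponents: 5^39

5^39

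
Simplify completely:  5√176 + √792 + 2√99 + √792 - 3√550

-3*√22 + 26*√11

5√176 = 20*√11; √792 = 6*√22; 2√99 = 6*√11; √792 = 6*√22; 3√550 = 15*√22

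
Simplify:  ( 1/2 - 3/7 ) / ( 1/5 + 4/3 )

Numerator: 1/2 - 3/7 = 1/14
Denominator: 1/5 + 4/3 = 23/15
Divide: (1/14) · (15/23) = 15/322

15/322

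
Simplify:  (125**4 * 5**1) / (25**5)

125**4 = 5**12; 5**1 = 5**1; 25**5 = 5**10
Combine exponents: 5**3

5**3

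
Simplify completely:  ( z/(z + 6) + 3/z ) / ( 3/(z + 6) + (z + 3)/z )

(z² + 3*z + 18)/(z² + 12*z + 18)

Numerator: z/(z + 6) + 3/z = (z² + 3*z + 18)/(z² + 6*z)
Denominator: 3/(z + 6) + (z + 3)/z = (z² + 12*z + 18)/(z² + 6*z)
Divide: ((z² + 3*z + 18)/(z² + 6*z)) · ((z² + 6*z)/(z² + 12*z + 18)) = (z² + 3*z + 18)/(z² + 12*z + 18)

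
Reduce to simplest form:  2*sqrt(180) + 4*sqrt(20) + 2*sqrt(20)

2*sqrt(180) = 12*sqrt(5); 4*sqrt(20) = 8*sqrt(5); 2*sqrt(20) = 4*sqrt(5)
Combine: (12 + 8 + 4)·sqrt(5) = 24*sqrt(5)

24*sqrt(5)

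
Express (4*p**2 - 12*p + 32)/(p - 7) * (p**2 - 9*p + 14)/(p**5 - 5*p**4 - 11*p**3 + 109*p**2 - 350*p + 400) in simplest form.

Factor: 4*p**2 - 12*p + 32 = 4*(p**2 - 3*p + 8);  p**2 - 9*p + 14 = (p - 7)*(p - 2);  p**5 - 5*p**4 - 11*p**3 + 109*p**2 - 350*p + 400 = (p - 2)*(p**2 - 3*p + 8)*(p - 5)*(p + 5)
Cancel the common factors (p**2 - 3*p + 8), (p - 7), (p - 2).

4/(p**2 - 25)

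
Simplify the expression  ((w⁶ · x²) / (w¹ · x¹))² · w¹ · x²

Inside the bracket: w⁵ · x¹
Raise to the power 2: w^10 · x²
Multiply by w¹ · x²: add exponents.

w^11*x⁴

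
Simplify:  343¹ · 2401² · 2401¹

343¹ = 7^3; 2401² = 7^8; 2401¹ = 7^4
Combine exponents: 7^15

7^15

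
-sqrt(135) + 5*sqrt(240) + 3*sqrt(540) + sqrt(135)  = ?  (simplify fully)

38*sqrt(15)

sqrt(135) = 3*sqrt(15); 5*sqrt(240) = 20*sqrt(15); 3*sqrt(540) = 18*sqrt(15); sqrt(135) = 3*sqrt(15)
Combine: (-3 + 20 + 18 + 3)·sqrt(15) = 38*sqrt(15)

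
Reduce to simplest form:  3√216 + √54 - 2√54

3√216 = 18*√6; √54 = 3*√6; 2√54 = 6*√6
Combine: (18 + 3 - 6)·√6 = 15*√6

15*√6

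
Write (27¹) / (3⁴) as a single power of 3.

27¹ = 3^3; 3⁴ = 3^4
Combine exponents: 3^(-1)

3^(-1)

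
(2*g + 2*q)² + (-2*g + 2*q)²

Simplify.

Only the even-power cross terms survive.

8*g² + 8*q²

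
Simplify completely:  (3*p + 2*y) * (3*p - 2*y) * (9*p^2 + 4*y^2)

Telescope via difference of squares: ((3*p)+(2*y))((3*p)-(2*y)) = 9*p^2 - 4*y^2, then repeat with the next factor.

81*p^4 - 16*y^4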